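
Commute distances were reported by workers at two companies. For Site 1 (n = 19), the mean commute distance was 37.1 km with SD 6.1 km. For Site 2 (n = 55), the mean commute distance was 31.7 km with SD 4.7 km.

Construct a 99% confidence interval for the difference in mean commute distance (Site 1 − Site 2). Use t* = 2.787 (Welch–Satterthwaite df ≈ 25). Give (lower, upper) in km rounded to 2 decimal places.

(1.12, 9.68)

Standard errors of each mean: 6.1/√19 = 1.3994 and 4.7/√55 = 0.6337.
SE(x̄₁ − x̄₂) = √(1.3994² + 0.6337²) = 1.5362 for independent samples with unequal variances.
With t* = 2.787, the margin is 2.787 × 1.5362 = 4.2814.
x̄₁ − x̄₂ = 37.1 − 31.7 = 5.4000; the interval is 5.4000 ± 4.2814 = (1.12, 9.68).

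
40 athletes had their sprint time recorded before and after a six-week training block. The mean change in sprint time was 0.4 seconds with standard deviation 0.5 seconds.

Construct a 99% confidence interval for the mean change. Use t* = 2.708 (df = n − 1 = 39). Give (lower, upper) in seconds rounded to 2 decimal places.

This is a matched-pairs design, so SE = s_d/√n = 0.5/√40 = 0.0791.
Margin = 2.708 × 0.0791 = 0.2142; the interval is 0.4 ± 0.2142 = (0.19, 0.61).

(0.19, 0.61)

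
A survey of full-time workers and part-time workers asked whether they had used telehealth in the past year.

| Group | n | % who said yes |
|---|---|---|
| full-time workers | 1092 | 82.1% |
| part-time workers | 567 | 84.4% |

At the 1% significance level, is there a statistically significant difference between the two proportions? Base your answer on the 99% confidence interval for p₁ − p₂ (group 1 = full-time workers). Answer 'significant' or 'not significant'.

not significant

The two standard errors are √(0.8210×0.1790/1092) = 0.01160 and √(0.8440×0.1560/567) = 0.01524.
Because the samples are independent, SE_diff = √(0.01160² + 0.01524²) = 0.01915.
Using z* = 2.576 for 99%, ME = 2.576 × 0.01915 = 0.04933.
p̂₁ − p̂₂ = -0.0230; interval -0.0230 ± 0.04933 gives (-0.07233, 0.02633).
The interval (-0.07233, 0.02633) contains 0, so the difference is not significant.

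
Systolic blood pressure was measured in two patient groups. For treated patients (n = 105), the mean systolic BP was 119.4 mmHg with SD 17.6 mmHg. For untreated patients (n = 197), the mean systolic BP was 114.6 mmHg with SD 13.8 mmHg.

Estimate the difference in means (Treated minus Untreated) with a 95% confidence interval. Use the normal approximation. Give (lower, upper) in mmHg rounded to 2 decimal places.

(0.92, 8.68)

SE₁ = s₁/√n₁ = 17.6/√105 = 1.7176; SE₂ = 13.8/√197 = 0.9832.
Independent samples, unequal variances: SE_diff = √(SE₁² + SE₂²) = √(2.95014976 + 0.96668224) = 1.9791.
z* = 1.960, so margin of error = 1.960 × 1.9791 = 3.8790.
Difference in means = 119.4 − 114.6 = 4.8000.
4.8000 ± 3.8790 → (0.92, 8.68).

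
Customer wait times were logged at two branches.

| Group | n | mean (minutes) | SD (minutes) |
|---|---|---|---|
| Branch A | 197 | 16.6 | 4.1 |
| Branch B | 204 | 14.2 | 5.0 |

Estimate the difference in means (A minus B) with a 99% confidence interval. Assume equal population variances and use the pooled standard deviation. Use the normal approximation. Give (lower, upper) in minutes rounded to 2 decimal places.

s_p = √[((n₁−1)s₁² + (n₂−1)s₂²)/(n₁+n₂−2)] = √[(196·4.1² + 203·5.0²)/399] = 4.5800.
SE = 4.5800·√(1/197 + 1/204) = 0.4575.
With z* = 2.576, margin = 2.576 × 0.4575 = 1.1785.
x̄₁ − x̄₂ = 16.6 − 14.2 = 2.4000; interval 2.4000 ± 1.1785 = (1.22, 3.58).

(1.22, 3.58)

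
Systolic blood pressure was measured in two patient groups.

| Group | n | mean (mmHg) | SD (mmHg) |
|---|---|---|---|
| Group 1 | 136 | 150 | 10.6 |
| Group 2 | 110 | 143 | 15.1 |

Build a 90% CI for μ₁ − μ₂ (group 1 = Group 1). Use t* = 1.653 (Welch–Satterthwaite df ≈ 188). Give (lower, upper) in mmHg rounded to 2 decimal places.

(4.19, 9.81)

Per-group SEs: s₁/√n₁ = 10.6/√136 = 0.9089, s₂/√n₂ = 15.1/√110 = 1.4397.
Unpooled SE of the difference: √(0.82609921 + 2.07273609) = 1.7026.
Margin of error = t* · SE = 1.653 × 1.7026 = 2.8144.
x̄₁ − x̄₂ = 150 − 143 = 7.0000.
CI: 7.0000 ± 2.8144 = (4.19, 9.81).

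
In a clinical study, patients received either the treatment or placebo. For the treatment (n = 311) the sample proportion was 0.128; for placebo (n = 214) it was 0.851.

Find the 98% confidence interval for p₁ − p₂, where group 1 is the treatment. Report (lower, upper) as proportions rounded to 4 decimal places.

(-0.7947, -0.6513)

Each SE is √(p̂(1−p̂)/n): √(0.1280·0.8720/311) = 0.01894 and √(0.8510·0.1490/214) = 0.02434.
SE(p̂₁ − p̂₂) = √(SE₁² + SE₂²) = √(0.0003587236 + 0.0005924356) = 0.03084, since the two samples are independent.
At 98% confidence z* = 2.326; margin = 2.326 × 0.03084 = 0.07173.
The difference is 0.1280 − 0.8510 = -0.7230, so the interval is -0.7230 ± 0.07173 = (-0.7947, -0.6513).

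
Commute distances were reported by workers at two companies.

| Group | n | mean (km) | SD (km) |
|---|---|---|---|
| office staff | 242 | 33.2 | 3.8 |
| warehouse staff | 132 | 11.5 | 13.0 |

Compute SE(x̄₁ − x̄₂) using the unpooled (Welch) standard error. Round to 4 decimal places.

1.1576

Standard errors of each mean: 3.8/√242 = 0.2443 and 13.0/√132 = 1.1315.
SE(x̄₁ − x̄₂) = √(0.2443² + 1.1315²) = 1.1576 for independent samples with unequal variances.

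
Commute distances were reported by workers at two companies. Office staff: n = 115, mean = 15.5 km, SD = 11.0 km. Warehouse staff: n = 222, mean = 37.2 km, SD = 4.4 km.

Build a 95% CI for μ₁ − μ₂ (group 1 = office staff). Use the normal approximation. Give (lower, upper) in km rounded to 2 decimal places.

(-23.79, -19.61)

Standard errors of each mean: 11.0/√115 = 1.0258 and 4.4/√222 = 0.2953.
SE(x̄₁ − x̄₂) = √(1.0258² + 0.2953²) = 1.0675 for independent samples with unequal variances.
With z* = 1.960, the margin is 1.960 × 1.0675 = 2.0923.
x̄₁ − x̄₂ = 15.5 − 37.2 = -21.7000; the interval is -21.7000 ± 2.0923 = (-23.79, -19.61).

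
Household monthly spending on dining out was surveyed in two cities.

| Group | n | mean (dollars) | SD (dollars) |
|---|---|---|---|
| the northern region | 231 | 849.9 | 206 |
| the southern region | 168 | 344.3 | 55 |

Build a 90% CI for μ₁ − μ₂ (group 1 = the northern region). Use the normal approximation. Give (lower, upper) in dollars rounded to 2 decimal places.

Per-group SEs: s₁/√n₁ = 206/√231 = 13.5538, s₂/√n₂ = 55/√168 = 4.2433.
Unpooled SE of the difference: √(183.70549444 + 18.00559489) = 14.2025.
Margin of error = z* · SE = 1.645 × 14.2025 = 23.3631.
x̄₁ − x̄₂ = 849.9 − 344.3 = 505.6000.
CI: 505.6000 ± 23.3631 = (482.24, 528.96).

(482.24, 528.96)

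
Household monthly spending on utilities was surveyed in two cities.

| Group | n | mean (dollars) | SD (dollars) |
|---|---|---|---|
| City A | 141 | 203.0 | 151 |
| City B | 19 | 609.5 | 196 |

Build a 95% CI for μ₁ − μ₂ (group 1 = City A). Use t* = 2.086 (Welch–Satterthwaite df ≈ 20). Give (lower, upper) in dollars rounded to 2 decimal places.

(-503.98, -309.02)

SE₁ = s₁/√n₁ = 151/√141 = 12.7165; SE₂ = 196/√19 = 44.9655.
Independent samples, unequal variances: SE_diff = √(SE₁² + SE₂²) = √(161.70937225 + 2021.89619025) = 46.7291.
t* = 2.086, so margin of error = 2.086 × 46.7291 = 97.4769.
Difference in means = 203.0 − 609.5 = -406.5000.
-406.5000 ± 97.4769 → (-503.98, -309.02).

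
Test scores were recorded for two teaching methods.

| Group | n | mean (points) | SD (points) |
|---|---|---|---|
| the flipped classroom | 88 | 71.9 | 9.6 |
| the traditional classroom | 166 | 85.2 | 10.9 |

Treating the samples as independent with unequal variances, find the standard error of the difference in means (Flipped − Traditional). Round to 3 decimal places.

Per-group SEs: s₁/√n₁ = 9.6/√88 = 1.0234, s₂/√n₂ = 10.9/√166 = 0.8460.
Unpooled SE of the difference: √(1.04734756 + 0.715716) = 1.3278.

1.328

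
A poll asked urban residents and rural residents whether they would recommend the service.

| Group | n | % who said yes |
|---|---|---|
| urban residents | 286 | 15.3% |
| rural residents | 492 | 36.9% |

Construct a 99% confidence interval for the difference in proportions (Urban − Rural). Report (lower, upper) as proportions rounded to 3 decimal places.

SE₁ = √(p̂₁(1−p̂₁)/n₁) = √(0.1530·0.8470/286) = 0.02129; SE₂ = √(0.3690·0.6310/492) = 0.02175.
Independent samples: SE of the difference = √(SE₁² + SE₂²) = √(0.0004532641 + 0.0004730625) = 0.03044.
z* for 99% confidence is 2.576, so the margin of error is 2.576 × 0.03044 = 0.07841.
Point estimate p̂₁ − p̂₂ = 0.1530 − 0.3690 = -0.2160.
-0.2160 ± 0.07841 → (-0.294, -0.138).

(-0.294, -0.138)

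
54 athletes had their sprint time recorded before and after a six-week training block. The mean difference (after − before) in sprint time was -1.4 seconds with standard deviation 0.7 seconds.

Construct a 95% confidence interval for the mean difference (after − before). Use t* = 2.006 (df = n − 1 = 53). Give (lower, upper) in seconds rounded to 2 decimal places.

This is a matched-pairs design, so SE = s_d/√n = 0.7/√54 = 0.0953.
Margin = 2.006 × 0.0953 = 0.1912; the interval is -1.4 ± 0.1912 = (-1.59, -1.21).

(-1.59, -1.21)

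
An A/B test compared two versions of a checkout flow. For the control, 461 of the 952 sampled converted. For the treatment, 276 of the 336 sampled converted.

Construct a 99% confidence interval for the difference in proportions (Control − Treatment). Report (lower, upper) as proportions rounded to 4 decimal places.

(-0.4053, -0.2691)

First, p̂₁ = 461/952 = 0.4842; p̂₂ = 276/336 = 0.8214.
The two standard errors are √(0.4842×0.5158/952) = 0.01620 and √(0.8214×0.1786/336) = 0.02090.
Because the samples are independent, SE_diff = √(0.01620² + 0.02090²) = 0.02644.
Using z* = 2.576 for 99%, ME = 2.576 × 0.02644 = 0.06811.
p̂₁ − p̂₂ = -0.3372; interval -0.3372 ± 0.06811 gives (-0.4053, -0.2691).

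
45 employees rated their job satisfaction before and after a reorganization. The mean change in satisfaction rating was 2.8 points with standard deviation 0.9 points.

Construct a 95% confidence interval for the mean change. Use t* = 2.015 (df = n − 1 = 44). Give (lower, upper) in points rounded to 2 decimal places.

(2.53, 3.07)

Paired design: SE = s_d/√n = 0.9/√45 = 0.1342.
t* = 2.015; margin of error = 2.015 × 0.1342 = 0.2704.
2.8 ± 0.2704 → (2.53, 3.07).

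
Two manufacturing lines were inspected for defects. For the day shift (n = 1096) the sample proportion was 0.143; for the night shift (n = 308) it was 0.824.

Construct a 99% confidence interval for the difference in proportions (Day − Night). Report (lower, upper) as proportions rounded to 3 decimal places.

SE₁ = √(p̂₁(1−p̂₁)/n₁) = √(0.1430·0.8570/1096) = 0.01057; SE₂ = √(0.8240·0.1760/308) = 0.02170.
Independent samples: SE of the difference = √(SE₁² + SE₂²) = √(0.0001117249 + 0.00047089) = 0.02414.
z* for 99% confidence is 2.576, so the margin of error is 2.576 × 0.02414 = 0.06218.
Point estimate p̂₁ − p̂₂ = 0.1430 − 0.8240 = -0.6810.
-0.6810 ± 0.06218 → (-0.743, -0.619).

(-0.743, -0.619)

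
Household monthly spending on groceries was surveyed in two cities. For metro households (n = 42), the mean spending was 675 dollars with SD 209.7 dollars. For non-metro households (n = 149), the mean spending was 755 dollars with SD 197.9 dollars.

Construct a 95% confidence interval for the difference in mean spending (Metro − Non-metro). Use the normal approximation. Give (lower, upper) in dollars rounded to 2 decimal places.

Standard errors of each mean: 209.7/√42 = 32.3574 and 197.9/√149 = 16.2126.
SE(x̄₁ − x̄₂) = √(32.3574² + 16.2126²) = 36.1918 for independent samples with unequal variances.
With z* = 1.960, the margin is 1.960 × 36.1918 = 70.9359.
x̄₁ − x̄₂ = 675 − 755 = -80.0000; the interval is -80.0000 ± 70.9359 = (-150.94, -9.06).

(-150.94, -9.06)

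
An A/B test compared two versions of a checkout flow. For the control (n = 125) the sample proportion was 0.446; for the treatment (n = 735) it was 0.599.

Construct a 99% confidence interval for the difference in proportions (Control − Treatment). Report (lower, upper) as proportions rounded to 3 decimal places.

Each SE is √(p̂(1−p̂)/n): √(0.4460·0.5540/125) = 0.04446 and √(0.5990·0.4010/735) = 0.01808.
SE(p̂₁ − p̂₂) = √(SE₁² + SE₂²) = √(0.0019766916 + 0.0003268864) = 0.04800, since the two samples are independent.
At 99% confidence z* = 2.576; margin = 2.576 × 0.04800 = 0.12365.
The difference is 0.4460 − 0.5990 = -0.1530, so the interval is -0.1530 ± 0.12365 = (-0.277, -0.029).

(-0.277, -0.029)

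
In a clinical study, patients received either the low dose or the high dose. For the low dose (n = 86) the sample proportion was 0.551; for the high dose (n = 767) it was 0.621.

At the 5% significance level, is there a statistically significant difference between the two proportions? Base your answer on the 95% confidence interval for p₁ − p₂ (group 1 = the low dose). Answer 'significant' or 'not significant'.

not significant

Each SE is √(p̂(1−p̂)/n): √(0.5510·0.4490/86) = 0.05364 and √(0.6210·0.3790/767) = 0.01752.
SE(p̂₁ − p̂₂) = √(SE₁² + SE₂²) = √(0.0028772496 + 0.0003069504) = 0.05643, since the two samples are independent.
At 95% confidence z* = 1.960; margin = 1.960 × 0.05643 = 0.11060.
The difference is 0.5510 − 0.6210 = -0.0700, so the interval is -0.0700 ± 0.11060 = (-0.18060, 0.04060).
The interval (-0.18060, 0.04060) contains 0, so the difference is not significant.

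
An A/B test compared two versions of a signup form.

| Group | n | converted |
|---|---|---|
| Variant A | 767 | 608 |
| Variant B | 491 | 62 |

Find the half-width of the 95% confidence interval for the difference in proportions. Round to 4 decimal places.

p̂₁ = 608/767 = 0.7927 and p̂₂ = 62/491 = 0.1263.
SE₁ = √(p̂₁(1−p̂₁)/n₁) = √(0.7927·0.2073/767) = 0.01464; SE₂ = √(0.1263·0.8737/491) = 0.01499.
Independent samples: SE of the difference = √(SE₁² + SE₂²) = √(0.0002143296 + 0.0002247001) = 0.02095.
z* for 95% confidence is 1.960, so the margin of error is 1.960 × 0.02095 = 0.04106.

0.0411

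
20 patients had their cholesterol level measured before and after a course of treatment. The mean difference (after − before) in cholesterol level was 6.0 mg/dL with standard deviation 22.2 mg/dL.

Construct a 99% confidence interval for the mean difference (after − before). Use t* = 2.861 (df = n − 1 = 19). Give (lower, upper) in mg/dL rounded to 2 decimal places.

(-8.20, 20.20)

This is a matched-pairs design, so SE = s_d/√n = 22.2/√20 = 4.9641.
Margin = 2.861 × 4.9641 = 14.2023; the interval is 6.0 ± 14.2023 = (-8.20, 20.20).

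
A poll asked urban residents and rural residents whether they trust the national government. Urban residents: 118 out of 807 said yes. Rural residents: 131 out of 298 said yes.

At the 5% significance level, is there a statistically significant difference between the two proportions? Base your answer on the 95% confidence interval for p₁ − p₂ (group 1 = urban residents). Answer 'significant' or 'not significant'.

First, p̂₁ = 118/807 = 0.1462; p̂₂ = 131/298 = 0.4396.
The two standard errors are √(0.1462×0.8538/807) = 0.01244 and √(0.4396×0.5604/298) = 0.02875.
Because the samples are independent, SE_diff = √(0.01244² + 0.02875²) = 0.03133.
Using z* = 1.960 for 95%, ME = 1.960 × 0.03133 = 0.06141.
p̂₁ − p̂₂ = -0.2934; interval -0.2934 ± 0.06141 gives (-0.35481, -0.23199).
The interval (-0.35481, -0.23199) does not contain 0, so the difference is significant.

significant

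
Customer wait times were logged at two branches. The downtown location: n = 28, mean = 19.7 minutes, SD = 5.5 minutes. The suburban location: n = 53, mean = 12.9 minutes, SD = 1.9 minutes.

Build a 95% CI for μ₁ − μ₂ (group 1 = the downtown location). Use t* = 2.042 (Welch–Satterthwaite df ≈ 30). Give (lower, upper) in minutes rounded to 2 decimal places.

(4.61, 8.99)

Per-group SEs: s₁/√n₁ = 5.5/√28 = 1.0394, s₂/√n₂ = 1.9/√53 = 0.2610.
Unpooled SE of the difference: √(1.08035236 + 0.068121) = 1.0717.
Margin of error = t* · SE = 2.042 × 1.0717 = 2.1884.
x̄₁ − x̄₂ = 19.7 − 12.9 = 6.8000.
CI: 6.8000 ± 2.1884 = (4.61, 8.99).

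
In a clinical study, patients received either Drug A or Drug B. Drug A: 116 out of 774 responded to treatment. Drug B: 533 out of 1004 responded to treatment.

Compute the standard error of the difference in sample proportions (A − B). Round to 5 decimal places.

0.02031

p̂₁ = 116/774 = 0.1499 and p̂₂ = 533/1004 = 0.5309.
SE₁ = √(p̂₁(1−p̂₁)/n₁) = √(0.1499·0.8501/774) = 0.01283; SE₂ = √(0.5309·0.4691/1004) = 0.01575.
Independent samples: SE of the difference = √(SE₁² + SE₂²) = √(0.0001646089 + 0.0002480625) = 0.02031.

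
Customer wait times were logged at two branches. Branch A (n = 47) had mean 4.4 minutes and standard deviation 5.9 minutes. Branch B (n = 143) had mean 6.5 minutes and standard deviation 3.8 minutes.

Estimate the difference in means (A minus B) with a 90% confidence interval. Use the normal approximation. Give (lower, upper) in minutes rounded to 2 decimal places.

Per-group SEs: s₁/√n₁ = 5.9/√47 = 0.8606, s₂/√n₂ = 3.8/√143 = 0.3178.
Unpooled SE of the difference: √(0.74063236 + 0.10099684) = 0.9174.
Margin of error = z* · SE = 1.645 × 0.9174 = 1.5091.
x̄₁ − x̄₂ = 4.4 − 6.5 = -2.1000.
CI: -2.1000 ± 1.5091 = (-3.61, -0.59).

(-3.61, -0.59)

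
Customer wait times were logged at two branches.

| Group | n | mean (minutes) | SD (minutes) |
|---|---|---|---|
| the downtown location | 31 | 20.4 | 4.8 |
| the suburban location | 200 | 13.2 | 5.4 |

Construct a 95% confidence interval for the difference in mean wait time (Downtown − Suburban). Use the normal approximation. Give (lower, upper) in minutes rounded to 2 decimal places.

(5.35, 9.05)

SE₁ = s₁/√n₁ = 4.8/√31 = 0.8621; SE₂ = 5.4/√200 = 0.3818.
Independent samples, unequal variances: SE_diff = √(SE₁² + SE₂²) = √(0.74321641 + 0.14577124) = 0.9429.
z* = 1.960, so margin of error = 1.960 × 0.9429 = 1.8481.
Difference in means = 20.4 − 13.2 = 7.2000.
7.2000 ± 1.8481 → (5.35, 9.05).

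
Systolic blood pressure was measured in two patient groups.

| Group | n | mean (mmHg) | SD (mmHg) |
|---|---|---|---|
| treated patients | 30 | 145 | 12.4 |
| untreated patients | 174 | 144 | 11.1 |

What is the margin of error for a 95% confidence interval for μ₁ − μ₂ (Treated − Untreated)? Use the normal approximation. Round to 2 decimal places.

Per-group SEs: s₁/√n₁ = 12.4/√30 = 2.2639, s₂/√n₂ = 11.1/√174 = 0.8415.
Unpooled SE of the difference: √(5.12524321 + 0.70812225) = 2.4152.
Margin of error = z* · SE = 1.960 × 2.4152 = 4.7338.

4.73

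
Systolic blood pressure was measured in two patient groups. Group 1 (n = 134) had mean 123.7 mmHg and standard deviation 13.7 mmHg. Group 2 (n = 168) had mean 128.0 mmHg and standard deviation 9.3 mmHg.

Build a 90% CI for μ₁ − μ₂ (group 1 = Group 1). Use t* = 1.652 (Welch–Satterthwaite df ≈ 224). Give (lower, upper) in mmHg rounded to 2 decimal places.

(-6.59, -2.01)

Per-group SEs: s₁/√n₁ = 13.7/√134 = 1.1835, s₂/√n₂ = 9.3/√168 = 0.7175.
Unpooled SE of the difference: √(1.40067225 + 0.51480625) = 1.3840.
Margin of error = t* · SE = 1.652 × 1.3840 = 2.2864.
x̄₁ − x̄₂ = 123.7 − 128.0 = -4.3000.
CI: -4.3000 ± 2.2864 = (-6.59, -2.01).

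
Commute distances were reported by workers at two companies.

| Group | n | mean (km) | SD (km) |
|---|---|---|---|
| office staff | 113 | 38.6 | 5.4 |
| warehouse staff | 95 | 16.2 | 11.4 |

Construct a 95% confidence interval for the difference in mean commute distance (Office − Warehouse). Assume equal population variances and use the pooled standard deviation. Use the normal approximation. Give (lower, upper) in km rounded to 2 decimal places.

s_p = √[((n₁−1)s₁² + (n₂−1)s₂²)/(n₁+n₂−2)] = √[(112·5.4² + 94·11.4²)/206] = 8.6693.
SE = 8.6693·√(1/113 + 1/95) = 1.2067.
With z* = 1.960, margin = 1.960 × 1.2067 = 2.3651.
x̄₁ − x̄₂ = 38.6 − 16.2 = 22.4000; interval 22.4000 ± 2.3651 = (20.03, 24.77).

(20.03, 24.77)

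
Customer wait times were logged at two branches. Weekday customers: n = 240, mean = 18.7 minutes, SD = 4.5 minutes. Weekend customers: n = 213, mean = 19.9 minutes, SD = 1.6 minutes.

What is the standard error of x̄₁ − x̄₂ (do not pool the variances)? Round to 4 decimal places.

0.3105

SE₁ = s₁/√n₁ = 4.5/√240 = 0.2905; SE₂ = 1.6/√213 = 0.1096.
Independent samples, unequal variances: SE_diff = √(SE₁² + SE₂²) = √(0.08439025 + 0.01201216) = 0.3105.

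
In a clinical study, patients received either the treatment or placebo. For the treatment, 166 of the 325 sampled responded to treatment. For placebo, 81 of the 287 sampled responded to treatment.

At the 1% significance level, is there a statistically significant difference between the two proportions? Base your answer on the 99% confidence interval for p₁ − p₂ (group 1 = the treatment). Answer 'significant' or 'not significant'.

First, p̂₁ = 166/325 = 0.5108; p̂₂ = 81/287 = 0.2822.
The two standard errors are √(0.5108×0.4892/325) = 0.02773 and √(0.2822×0.7178/287) = 0.02657.
Because the samples are independent, SE_diff = √(0.02773² + 0.02657²) = 0.03840.
Using z* = 2.576 for 99%, ME = 2.576 × 0.03840 = 0.09892.
p̂₁ − p̂₂ = 0.2286; interval 0.2286 ± 0.09892 gives (0.12968, 0.32752).
The interval (0.12968, 0.32752) does not contain 0, so the difference is significant.

significant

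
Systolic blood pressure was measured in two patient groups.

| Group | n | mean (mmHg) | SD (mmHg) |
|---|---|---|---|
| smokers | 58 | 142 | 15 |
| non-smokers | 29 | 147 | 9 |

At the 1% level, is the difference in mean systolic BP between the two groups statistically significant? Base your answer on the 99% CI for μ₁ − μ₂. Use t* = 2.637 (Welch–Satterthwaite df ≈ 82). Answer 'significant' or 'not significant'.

Per-group SEs: s₁/√n₁ = 15/√58 = 1.9696, s₂/√n₂ = 9/√29 = 1.6713.
Unpooled SE of the difference: √(3.87932416 + 2.79324369) = 2.5831.
Margin of error = t* · SE = 2.637 × 2.5831 = 6.8116.
x̄₁ − x̄₂ = 142 − 147 = -5.0000.
CI: -5.0000 ± 6.8116 = (-11.8116, 1.8116).
The interval (-11.8116, 1.8116) contains 0, so the difference is not significant.

not significant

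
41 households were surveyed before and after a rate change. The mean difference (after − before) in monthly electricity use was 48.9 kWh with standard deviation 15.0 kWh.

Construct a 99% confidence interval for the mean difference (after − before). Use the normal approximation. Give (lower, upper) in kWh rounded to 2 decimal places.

(42.87, 54.93)

This is a matched-pairs design, so SE = s_d/√n = 15.0/√41 = 2.3426.
Margin = 2.576 × 2.3426 = 6.0345; the interval is 48.9 ± 6.0345 = (42.87, 54.93).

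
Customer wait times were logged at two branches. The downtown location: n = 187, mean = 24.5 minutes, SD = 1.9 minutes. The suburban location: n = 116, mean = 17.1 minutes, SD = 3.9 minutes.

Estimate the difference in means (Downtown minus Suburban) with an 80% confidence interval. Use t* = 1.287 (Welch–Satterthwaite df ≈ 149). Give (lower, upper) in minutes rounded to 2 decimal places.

SE₁ = s₁/√n₁ = 1.9/√187 = 0.1389; SE₂ = 3.9/√116 = 0.3621.
Independent samples, unequal variances: SE_diff = √(SE₁² + SE₂²) = √(0.01929321 + 0.13111641) = 0.3878.
t* = 1.287, so margin of error = 1.287 × 0.3878 = 0.4991.
Difference in means = 24.5 − 17.1 = 7.4000.
7.4000 ± 0.4991 → (6.90, 7.90).

(6.90, 7.90)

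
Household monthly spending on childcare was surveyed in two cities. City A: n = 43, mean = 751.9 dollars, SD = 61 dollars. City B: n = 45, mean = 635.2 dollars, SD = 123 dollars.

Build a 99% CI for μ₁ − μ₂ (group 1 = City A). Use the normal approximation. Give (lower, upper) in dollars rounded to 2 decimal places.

(63.74, 169.66)

Per-group SEs: s₁/√n₁ = 61/√43 = 9.3024, s₂/√n₂ = 123/√45 = 18.3358.
Unpooled SE of the difference: √(86.53464576 + 336.20156164) = 20.5605.
Margin of error = z* · SE = 2.576 × 20.5605 = 52.9638.
x̄₁ − x̄₂ = 751.9 − 635.2 = 116.7000.
CI: 116.7000 ± 52.9638 = (63.74, 169.66).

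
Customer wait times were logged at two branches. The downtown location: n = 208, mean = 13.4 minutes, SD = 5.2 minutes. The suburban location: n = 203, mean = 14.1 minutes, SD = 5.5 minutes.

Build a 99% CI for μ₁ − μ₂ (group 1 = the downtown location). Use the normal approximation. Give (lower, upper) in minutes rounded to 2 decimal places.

Per-group SEs: s₁/√n₁ = 5.2/√208 = 0.3606, s₂/√n₂ = 5.5/√203 = 0.3860.
Unpooled SE of the difference: √(0.13003236 + 0.148996) = 0.5282.
Margin of error = z* · SE = 2.576 × 0.5282 = 1.3606.
x̄₁ − x̄₂ = 13.4 − 14.1 = -0.7000.
CI: -0.7000 ± 1.3606 = (-2.06, 0.66).

(-2.06, 0.66)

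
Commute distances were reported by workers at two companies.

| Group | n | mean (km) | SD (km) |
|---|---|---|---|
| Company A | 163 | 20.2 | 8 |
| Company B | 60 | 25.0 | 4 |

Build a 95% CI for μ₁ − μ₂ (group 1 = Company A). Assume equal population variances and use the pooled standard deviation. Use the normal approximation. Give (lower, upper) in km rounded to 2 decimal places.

(-6.92, -2.68)

s_p = √[((n₁−1)s₁² + (n₂−1)s₂²)/(n₁+n₂−2)] = √[(162·8² + 59·4²)/221] = 7.1544.
SE = 7.1544·√(1/163 + 1/60) = 1.0803.
With z* = 1.960, margin = 1.960 × 1.0803 = 2.1174.
x̄₁ − x̄₂ = 20.2 − 25.0 = -4.8000; interval -4.8000 ± 2.1174 = (-6.92, -2.68).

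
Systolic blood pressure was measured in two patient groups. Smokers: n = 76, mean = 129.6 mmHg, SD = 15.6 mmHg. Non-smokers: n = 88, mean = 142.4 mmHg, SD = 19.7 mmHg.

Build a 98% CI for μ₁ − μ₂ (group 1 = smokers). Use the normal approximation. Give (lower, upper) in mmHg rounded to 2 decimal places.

(-19.22, -6.38)

Standard errors of each mean: 15.6/√76 = 1.7894 and 19.7/√88 = 2.1000.
SE(x̄₁ − x̄₂) = √(1.7894² + 2.1000²) = 2.7590 for independent samples with unequal variances.
With z* = 2.326, the margin is 2.326 × 2.7590 = 6.4174.
x̄₁ − x̄₂ = 129.6 − 142.4 = -12.8000; the interval is -12.8000 ± 6.4174 = (-19.22, -6.38).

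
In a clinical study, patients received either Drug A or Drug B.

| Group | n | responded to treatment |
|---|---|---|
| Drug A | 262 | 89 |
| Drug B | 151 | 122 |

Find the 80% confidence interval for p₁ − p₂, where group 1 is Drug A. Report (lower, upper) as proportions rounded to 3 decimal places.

Sample proportions: 89/262 = 0.3397, 122/151 = 0.8079.
Each SE is √(p̂(1−p̂)/n): √(0.3397·0.6603/262) = 0.02926 and √(0.8079·0.1921/151) = 0.03206.
SE(p̂₁ − p̂₂) = √(SE₁² + SE₂²) = √(0.0008561476 + 0.0010278436) = 0.04340, since the two samples are independent.
At 80% confidence z* = 1.282; margin = 1.282 × 0.04340 = 0.05564.
The difference is 0.3397 − 0.8079 = -0.4682, so the interval is -0.4682 ± 0.05564 = (-0.524, -0.413).

(-0.524, -0.413)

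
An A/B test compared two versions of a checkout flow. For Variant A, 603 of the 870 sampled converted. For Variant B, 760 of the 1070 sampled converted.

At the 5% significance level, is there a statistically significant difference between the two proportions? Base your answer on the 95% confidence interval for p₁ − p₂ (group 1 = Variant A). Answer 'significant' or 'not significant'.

p̂₁ = 603/870 = 0.6931 and p̂₂ = 760/1070 = 0.7103.
SE₁ = √(p̂₁(1−p̂₁)/n₁) = √(0.6931·0.3069/870) = 0.01564; SE₂ = √(0.7103·0.2897/1070) = 0.01387.
Independent samples: SE of the difference = √(SE₁² + SE₂²) = √(0.0002446096 + 0.0001923769) = 0.02090.
z* for 95% confidence is 1.960, so the margin of error is 1.960 × 0.02090 = 0.04096.
Point estimate p̂₁ − p̂₂ = 0.6931 − 0.7103 = -0.0172.
-0.0172 ± 0.04096 → (-0.05816, 0.02376).
The interval (-0.05816, 0.02376) contains 0, so the difference is not significant.

not significant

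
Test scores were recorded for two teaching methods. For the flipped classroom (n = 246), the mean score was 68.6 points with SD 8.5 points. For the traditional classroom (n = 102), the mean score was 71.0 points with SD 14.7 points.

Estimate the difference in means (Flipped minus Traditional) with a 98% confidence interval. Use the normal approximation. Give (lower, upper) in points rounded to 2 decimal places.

(-6.01, 1.21)

Standard errors of each mean: 8.5/√246 = 0.5419 and 14.7/√102 = 1.4555.
SE(x̄₁ − x̄₂) = √(0.5419² + 1.4555²) = 1.5531 for independent samples with unequal variances.
With z* = 2.326, the margin is 2.326 × 1.5531 = 3.6125.
x̄₁ − x̄₂ = 68.6 − 71.0 = -2.4000; the interval is -2.4000 ± 3.6125 = (-6.01, 1.21).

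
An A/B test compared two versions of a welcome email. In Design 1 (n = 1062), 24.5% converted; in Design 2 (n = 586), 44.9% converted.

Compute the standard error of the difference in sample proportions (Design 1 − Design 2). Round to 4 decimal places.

0.0244

SE₁ = √(p̂₁(1−p̂₁)/n₁) = √(0.2450·0.7550/1062) = 0.01320; SE₂ = √(0.4490·0.5510/586) = 0.02055.
Independent samples: SE of the difference = √(SE₁² + SE₂²) = √(0.00017424 + 0.0004223025) = 0.02442.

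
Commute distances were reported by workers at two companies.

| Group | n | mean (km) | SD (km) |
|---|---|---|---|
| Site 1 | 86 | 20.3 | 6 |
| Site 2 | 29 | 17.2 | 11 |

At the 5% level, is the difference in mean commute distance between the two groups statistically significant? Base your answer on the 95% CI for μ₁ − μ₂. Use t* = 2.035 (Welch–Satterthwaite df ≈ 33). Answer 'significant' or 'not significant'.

Per-group SEs: s₁/√n₁ = 6/√86 = 0.6470, s₂/√n₂ = 11/√29 = 2.0426.
Unpooled SE of the difference: √(0.418609 + 4.17221476) = 2.1426.
Margin of error = t* · SE = 2.035 × 2.1426 = 4.3602.
x̄₁ − x̄₂ = 20.3 − 17.2 = 3.1000.
CI: 3.1000 ± 4.3602 = (-1.2602, 7.4602).
The interval (-1.2602, 7.4602) contains 0, so the difference is not significant.

not significant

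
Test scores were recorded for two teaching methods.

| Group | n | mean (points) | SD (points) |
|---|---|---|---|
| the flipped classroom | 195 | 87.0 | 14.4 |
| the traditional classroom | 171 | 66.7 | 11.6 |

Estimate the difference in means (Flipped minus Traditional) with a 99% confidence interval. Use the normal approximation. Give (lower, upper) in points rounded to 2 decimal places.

(16.80, 23.80)

SE₁ = s₁/√n₁ = 14.4/√195 = 1.0312; SE₂ = 11.6/√171 = 0.8871.
Independent samples, unequal variances: SE_diff = √(SE₁² + SE₂²) = √(1.06337344 + 0.78694641) = 1.3603.
z* = 2.576, so margin of error = 2.576 × 1.3603 = 3.5041.
Difference in means = 87.0 − 66.7 = 20.3000.
20.3000 ± 3.5041 → (16.80, 23.80).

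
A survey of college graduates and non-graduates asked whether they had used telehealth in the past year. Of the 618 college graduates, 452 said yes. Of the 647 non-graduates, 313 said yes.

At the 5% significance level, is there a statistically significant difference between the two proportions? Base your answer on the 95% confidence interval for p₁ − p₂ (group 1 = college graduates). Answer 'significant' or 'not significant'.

significant

p̂₁ = 452/618 = 0.7314 and p̂₂ = 313/647 = 0.4838.
SE₁ = √(p̂₁(1−p̂₁)/n₁) = √(0.7314·0.2686/618) = 0.01783; SE₂ = √(0.4838·0.5162/647) = 0.01965.
Independent samples: SE of the difference = √(SE₁² + SE₂²) = √(0.0003179089 + 0.0003861225) = 0.02653.
z* for 95% confidence is 1.960, so the margin of error is 1.960 × 0.02653 = 0.05200.
Point estimate p̂₁ − p̂₂ = 0.7314 − 0.4838 = 0.2476.
0.2476 ± 0.05200 → (0.19560, 0.29960).
The interval (0.19560, 0.29960) does not contain 0, so the difference is significant.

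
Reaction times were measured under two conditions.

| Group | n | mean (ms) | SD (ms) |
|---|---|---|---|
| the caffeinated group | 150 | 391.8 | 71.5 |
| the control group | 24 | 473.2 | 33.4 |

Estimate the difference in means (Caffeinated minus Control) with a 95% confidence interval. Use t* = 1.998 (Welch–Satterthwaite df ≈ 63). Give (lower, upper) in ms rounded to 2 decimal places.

Standard errors of each mean: 71.5/√150 = 5.8380 and 33.4/√24 = 6.8177.
SE(x̄₁ − x̄₂) = √(5.8380² + 6.8177²) = 8.9757 for independent samples with unequal variances.
With t* = 1.998, the margin is 1.998 × 8.9757 = 17.9334.
x̄₁ − x̄₂ = 391.8 − 473.2 = -81.4000; the interval is -81.4000 ± 17.9334 = (-99.33, -63.47).

(-99.33, -63.47)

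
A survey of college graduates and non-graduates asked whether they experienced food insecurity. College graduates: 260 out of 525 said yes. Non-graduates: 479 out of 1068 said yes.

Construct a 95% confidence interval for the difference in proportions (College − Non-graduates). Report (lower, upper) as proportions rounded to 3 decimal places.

First, p̂₁ = 260/525 = 0.4952; p̂₂ = 479/1068 = 0.4485.
The two standard errors are √(0.4952×0.5048/525) = 0.02182 and √(0.4485×0.5515/1068) = 0.01522.
Because the samples are independent, SE_diff = √(0.02182² + 0.01522²) = 0.02660.
Using z* = 1.960 for 95%, ME = 1.960 × 0.02660 = 0.05214.
p̂₁ − p̂₂ = 0.0467; interval 0.0467 ± 0.05214 gives (-0.005, 0.099).

(-0.005, 0.099)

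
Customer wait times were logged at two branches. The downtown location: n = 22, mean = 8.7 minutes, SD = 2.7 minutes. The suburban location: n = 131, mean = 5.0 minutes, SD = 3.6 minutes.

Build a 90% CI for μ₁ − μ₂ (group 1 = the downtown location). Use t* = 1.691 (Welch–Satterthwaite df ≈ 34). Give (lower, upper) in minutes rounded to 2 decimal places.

(2.59, 4.81)

SE₁ = s₁/√n₁ = 2.7/√22 = 0.5756; SE₂ = 3.6/√131 = 0.3145.
Independent samples, unequal variances: SE_diff = √(SE₁² + SE₂²) = √(0.33131536 + 0.09891025) = 0.6559.
t* = 1.691, so margin of error = 1.691 × 0.6559 = 1.1091.
Difference in means = 8.7 − 5.0 = 3.7000.
3.7000 ± 1.1091 → (2.59, 4.81).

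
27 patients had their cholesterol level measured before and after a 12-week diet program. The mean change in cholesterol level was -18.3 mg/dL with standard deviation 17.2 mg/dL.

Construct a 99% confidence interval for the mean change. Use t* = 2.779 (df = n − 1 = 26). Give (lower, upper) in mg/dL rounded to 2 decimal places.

This is a matched-pairs design, so SE = s_d/√n = 17.2/√27 = 3.3101.
Margin = 2.779 × 3.3101 = 9.1988; the interval is -18.3 ± 9.1988 = (-27.50, -9.10).

(-27.50, -9.10)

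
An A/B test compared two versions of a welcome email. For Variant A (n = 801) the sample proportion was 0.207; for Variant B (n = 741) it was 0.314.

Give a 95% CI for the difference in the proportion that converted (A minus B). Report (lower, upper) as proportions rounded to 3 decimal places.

Each SE is √(p̂(1−p̂)/n): √(0.2070·0.7930/801) = 0.01432 and √(0.3140·0.6860/741) = 0.01705.
SE(p̂₁ − p̂₂) = √(SE₁² + SE₂²) = √(0.0002050624 + 0.0002907025) = 0.02227, since the two samples are independent.
At 95% confidence z* = 1.960; margin = 1.960 × 0.02227 = 0.04365.
The difference is 0.2070 − 0.3140 = -0.1070, so the interval is -0.1070 ± 0.04365 = (-0.151, -0.063).

(-0.151, -0.063)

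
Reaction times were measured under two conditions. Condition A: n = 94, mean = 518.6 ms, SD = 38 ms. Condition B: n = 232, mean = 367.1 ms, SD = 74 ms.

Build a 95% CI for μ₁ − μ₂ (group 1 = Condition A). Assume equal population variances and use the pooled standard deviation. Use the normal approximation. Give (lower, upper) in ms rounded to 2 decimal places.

(135.75, 167.25)

Pooled variance s_p² = [93·38² + 231·74²] / (94+232−2) = 4318.6667, so s_p = 65.7166.
SE_diff = s_p·√(1/n₁ + 1/n₂) = 65.7166·√(1/94 + 1/232) = 8.0348.
z* = 1.960; margin = 1.960 × 8.0348 = 15.7482.
Difference = 518.6 − 367.1 = 151.5000.
151.5000 ± 15.7482 → (135.75, 167.25).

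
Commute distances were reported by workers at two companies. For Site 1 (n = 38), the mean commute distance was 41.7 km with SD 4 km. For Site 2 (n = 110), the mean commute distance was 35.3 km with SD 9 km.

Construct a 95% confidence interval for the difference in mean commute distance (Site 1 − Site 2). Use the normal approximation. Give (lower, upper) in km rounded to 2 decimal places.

Per-group SEs: s₁/√n₁ = 4/√38 = 0.6489, s₂/√n₂ = 9/√110 = 0.8581.
Unpooled SE of the difference: √(0.42107121 + 0.73633561) = 1.0758.
Margin of error = z* · SE = 1.960 × 1.0758 = 2.1086.
x̄₁ − x̄₂ = 41.7 − 35.3 = 6.4000.
CI: 6.4000 ± 2.1086 = (4.29, 8.51).

(4.29, 8.51)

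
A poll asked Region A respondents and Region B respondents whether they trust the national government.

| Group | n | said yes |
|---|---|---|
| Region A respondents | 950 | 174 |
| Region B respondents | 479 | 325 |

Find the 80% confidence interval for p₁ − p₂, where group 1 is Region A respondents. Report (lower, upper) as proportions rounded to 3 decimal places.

p̂₁ = 174/950 = 0.1832 and p̂₂ = 325/479 = 0.6785.
SE₁ = √(p̂₁(1−p̂₁)/n₁) = √(0.1832·0.8168/950) = 0.01255; SE₂ = √(0.6785·0.3215/479) = 0.02134.
Independent samples: SE of the difference = √(SE₁² + SE₂²) = √(0.0001575025 + 0.0004553956) = 0.02476.
z* for 80% confidence is 1.282, so the margin of error is 1.282 × 0.02476 = 0.03174.
Point estimate p̂₁ − p̂₂ = 0.1832 − 0.6785 = -0.4953.
-0.4953 ± 0.03174 → (-0.527, -0.464).

(-0.527, -0.464)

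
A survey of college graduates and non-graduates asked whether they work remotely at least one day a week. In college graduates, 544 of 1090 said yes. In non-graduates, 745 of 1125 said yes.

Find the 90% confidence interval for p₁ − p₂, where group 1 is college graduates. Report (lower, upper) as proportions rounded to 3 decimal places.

(-0.197, -0.129)

Sample proportions: 544/1090 = 0.4991, 745/1125 = 0.6622.
Each SE is √(p̂(1−p̂)/n): √(0.4991·0.5009/1090) = 0.01514 and √(0.6622·0.3378/1125) = 0.01410.
SE(p̂₁ − p̂₂) = √(SE₁² + SE₂²) = √(0.0002292196 + 0.00019881) = 0.02069, since the two samples are independent.
At 90% confidence z* = 1.645; margin = 1.645 × 0.02069 = 0.03404.
The difference is 0.4991 − 0.6622 = -0.1631, so the interval is -0.1631 ± 0.03404 = (-0.197, -0.129).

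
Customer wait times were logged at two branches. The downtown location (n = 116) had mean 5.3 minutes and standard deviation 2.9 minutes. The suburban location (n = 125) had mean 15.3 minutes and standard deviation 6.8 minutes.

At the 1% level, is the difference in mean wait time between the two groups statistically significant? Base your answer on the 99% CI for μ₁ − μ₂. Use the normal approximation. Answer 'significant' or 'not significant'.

significant

Standard errors of each mean: 2.9/√116 = 0.2693 and 6.8/√125 = 0.6082.
SE(x̄₁ − x̄₂) = √(0.2693² + 0.6082²) = 0.6652 for independent samples with unequal variances.
With z* = 2.576, the margin is 2.576 × 0.6652 = 1.7136.
x̄₁ − x̄₂ = 5.3 − 15.3 = -10.0000; the interval is -10.0000 ± 1.7136 = (-11.7136, -8.2864).
The interval (-11.7136, -8.2864) does not contain 0, so the difference is significant.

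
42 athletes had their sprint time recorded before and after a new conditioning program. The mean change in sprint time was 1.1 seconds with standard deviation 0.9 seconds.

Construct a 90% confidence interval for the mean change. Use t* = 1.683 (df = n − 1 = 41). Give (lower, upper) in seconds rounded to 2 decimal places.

This is a matched-pairs design, so SE = s_d/√n = 0.9/√42 = 0.1389.
Margin = 1.683 × 0.1389 = 0.2338; the interval is 1.1 ± 0.2338 = (0.87, 1.33).

(0.87, 1.33)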